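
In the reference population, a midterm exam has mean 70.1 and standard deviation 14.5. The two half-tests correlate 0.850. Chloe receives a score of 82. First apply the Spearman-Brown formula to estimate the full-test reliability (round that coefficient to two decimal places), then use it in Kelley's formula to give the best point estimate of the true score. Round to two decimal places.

81.05

Spearman-Brown: ρ = 2r/(1 + r) = 2(0.850)/(1 + 0.850) = 1.7000/1.850 = 0.9189 → 0.92
Regress the observed score toward the mean by the unreliability: T̂ = 0.92·82 + 0.08·70.1 = 75.44 + 5.608 = 81.048.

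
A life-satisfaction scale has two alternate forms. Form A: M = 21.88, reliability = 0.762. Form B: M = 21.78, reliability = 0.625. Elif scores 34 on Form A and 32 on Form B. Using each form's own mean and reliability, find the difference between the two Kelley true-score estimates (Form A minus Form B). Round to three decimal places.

T̂_A = 0.762(34) + 0.238(21.88) = 31.11544
T̂_B = 0.625(32) + 0.375(21.78) = 28.16750
T̂_A − T̂_B = 2.94794

2.948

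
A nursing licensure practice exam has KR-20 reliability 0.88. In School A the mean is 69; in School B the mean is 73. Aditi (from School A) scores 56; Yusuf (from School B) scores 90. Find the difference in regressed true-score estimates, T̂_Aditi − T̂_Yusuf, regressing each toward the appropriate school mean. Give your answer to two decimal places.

-30.40

T̂_Aditi = 0.88(56) + 0.12(69) = 57.5600
T̂_Yusuf = 0.88(90) + 0.12(73) = 87.9600
Difference = 57.5600 − 87.9600 = -30.4000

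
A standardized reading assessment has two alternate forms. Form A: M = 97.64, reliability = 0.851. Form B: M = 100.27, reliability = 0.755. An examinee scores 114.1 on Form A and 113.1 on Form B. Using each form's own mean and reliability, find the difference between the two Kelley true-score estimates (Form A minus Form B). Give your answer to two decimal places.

T̂_A = 0.851(114.1) + 0.149(97.64) = 111.6475
T̂_B = 0.755(113.1) + 0.245(100.27) = 109.9566
T̂_A − T̂_B = 1.6908

1.69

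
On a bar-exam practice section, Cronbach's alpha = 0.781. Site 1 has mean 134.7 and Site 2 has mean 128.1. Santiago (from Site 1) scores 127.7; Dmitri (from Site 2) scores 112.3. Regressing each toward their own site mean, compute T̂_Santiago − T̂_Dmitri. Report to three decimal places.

13.473

T̂_Santiago = 0.781(127.7) + 0.219(134.7) = 129.23300
T̂_Dmitri = 0.781(112.3) + 0.219(128.1) = 115.76020
Difference = 129.23300 − 115.76020 = 13.47280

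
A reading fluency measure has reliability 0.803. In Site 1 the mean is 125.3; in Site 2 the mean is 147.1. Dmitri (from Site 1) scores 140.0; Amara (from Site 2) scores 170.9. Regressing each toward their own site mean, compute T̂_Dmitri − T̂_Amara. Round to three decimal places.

T̂_Dmitri = 0.803(140.0) + 0.197(125.3) = 137.10410
T̂_Amara = 0.803(170.9) + 0.197(147.1) = 166.21140
Difference = 137.10410 − 166.21140 = -29.10730

-29.107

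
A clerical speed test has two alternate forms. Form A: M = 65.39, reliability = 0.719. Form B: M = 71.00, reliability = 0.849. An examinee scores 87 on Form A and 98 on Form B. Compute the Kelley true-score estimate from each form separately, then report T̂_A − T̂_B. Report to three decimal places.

T̂_A = 0.719(87) + 0.281(65.39) = 80.92759
T̂_B = 0.849(98) + 0.151(71.00) = 93.92300
T̂_A − T̂_B = -12.99541

-12.995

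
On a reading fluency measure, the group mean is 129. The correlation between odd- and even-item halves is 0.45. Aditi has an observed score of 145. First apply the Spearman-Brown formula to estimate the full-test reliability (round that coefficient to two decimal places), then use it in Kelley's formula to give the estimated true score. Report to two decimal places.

138.92

Spearman-Brown: ρ = 2r/(1 + r) = 2(0.45)/(1 + 0.45) = 0.900/1.45 = 0.6207 → 0.62
T̂ = ρX + (1 − ρ)μ
  = 0.62 × 145 + 0.38 × 129
  = 89.90 + 49.02
  = 138.920
  ≈ 138.92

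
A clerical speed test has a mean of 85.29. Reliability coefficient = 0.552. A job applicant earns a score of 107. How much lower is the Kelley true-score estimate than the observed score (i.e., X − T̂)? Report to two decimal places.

9.73

T̂ = 0.552(107) + 0.448(85.29) = 59.064 + 38.20992 = 97.2739 → 97.274
X − T̂ = 107 − 97.274 = 9.726 → 9.73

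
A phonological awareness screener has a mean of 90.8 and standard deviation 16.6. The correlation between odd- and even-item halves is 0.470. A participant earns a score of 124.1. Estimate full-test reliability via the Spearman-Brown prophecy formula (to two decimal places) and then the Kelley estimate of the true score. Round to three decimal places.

112.112

Spearman-Brown: ρ = 2r/(1 + r) = 2(0.470)/(1 + 0.470) = 0.9400/1.470 = 0.6395 → 0.64
Weight the observed score by reliability and the mean by (1 − reliability): T̂ = 0.64·124.1 + 0.36·90.8 = 79.424 + 32.688 = 112.1120.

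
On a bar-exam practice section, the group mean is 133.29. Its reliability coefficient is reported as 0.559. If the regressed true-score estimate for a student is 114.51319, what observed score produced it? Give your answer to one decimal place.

T̂ = ρX + (1 − ρ)μ  ⇒  X = (T̂ − (1 − ρ)μ) / ρ
X = (114.51319 − 0.441 × 133.29) / 0.559 = (114.51319 − 58.78089) / 0.559 = 55.73230 / 0.559 = 99.700

99.7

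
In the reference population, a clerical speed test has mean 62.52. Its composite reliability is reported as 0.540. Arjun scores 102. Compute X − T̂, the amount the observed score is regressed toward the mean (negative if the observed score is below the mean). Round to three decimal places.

18.161

Weight the observed score by reliability and the mean by (1 − reliability): T̂ = 0.540·102 + 0.460·62.52 = 55.080 + 28.75920 = 83.83920.
X − T̂ = 102 − 83.8392 = 18.1608 → 18.161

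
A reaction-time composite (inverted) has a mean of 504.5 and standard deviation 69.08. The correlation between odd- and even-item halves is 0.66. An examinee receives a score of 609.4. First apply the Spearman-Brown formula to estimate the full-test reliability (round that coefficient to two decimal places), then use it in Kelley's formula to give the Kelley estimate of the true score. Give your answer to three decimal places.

Spearman-Brown: ρ = 2r/(1 + r) = 2(0.66)/(1 + 0.66) = 1.320/1.66 = 0.7952 → 0.80
T̂ = 0.80(609.4) + 0.20(504.5) = 487.520 + 100.900 = 588.4200 → 588.420

588.420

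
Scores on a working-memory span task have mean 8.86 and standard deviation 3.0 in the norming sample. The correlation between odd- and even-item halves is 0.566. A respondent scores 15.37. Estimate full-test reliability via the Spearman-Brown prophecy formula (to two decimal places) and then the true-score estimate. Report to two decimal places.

13.55

Spearman-Brown: ρ = 2r/(1 + r) = 2(0.566)/(1 + 0.566) = 1.1320/1.566 = 0.7229 → 0.72
T̂ = 0.72(15.37) + 0.28(8.86) = 11.0664 + 2.4808 = 13.547 → 13.55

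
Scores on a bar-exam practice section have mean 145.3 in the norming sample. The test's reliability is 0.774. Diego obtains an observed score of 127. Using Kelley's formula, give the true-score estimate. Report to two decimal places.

131.14

Weight the observed score by reliability and the mean by (1 − reliability): T̂ = 0.774·127 + 0.226·145.3 = 98.298 + 32.8378 = 131.136.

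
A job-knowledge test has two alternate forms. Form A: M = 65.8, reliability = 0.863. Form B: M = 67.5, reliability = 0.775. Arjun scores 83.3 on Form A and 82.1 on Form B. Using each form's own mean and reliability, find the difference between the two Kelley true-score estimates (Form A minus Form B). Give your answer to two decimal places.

T̂_A = 0.863(83.3) + 0.137(65.8) = 80.9025
T̂_B = 0.775(82.1) + 0.225(67.5) = 78.8150
T̂_A − T̂_B = 2.0875

2.09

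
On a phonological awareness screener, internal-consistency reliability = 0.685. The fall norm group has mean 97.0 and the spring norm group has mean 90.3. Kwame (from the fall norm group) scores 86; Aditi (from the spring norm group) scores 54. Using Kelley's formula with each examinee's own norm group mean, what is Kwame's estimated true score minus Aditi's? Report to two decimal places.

T̂_Kwame = 0.685(86) + 0.315(97.0) = 89.4650
T̂_Aditi = 0.685(54) + 0.315(90.3) = 65.4345
Difference = 89.4650 − 65.4345 = 24.0305

24.03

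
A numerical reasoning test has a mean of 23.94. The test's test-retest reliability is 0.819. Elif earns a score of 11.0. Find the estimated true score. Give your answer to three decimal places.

T̂ = ρX + (1 − ρ)μ
  = 0.819 × 11.0 + 0.181 × 23.94
  = 9.0090 + 4.33314
  = 13.3421
  ≈ 13.342

13.342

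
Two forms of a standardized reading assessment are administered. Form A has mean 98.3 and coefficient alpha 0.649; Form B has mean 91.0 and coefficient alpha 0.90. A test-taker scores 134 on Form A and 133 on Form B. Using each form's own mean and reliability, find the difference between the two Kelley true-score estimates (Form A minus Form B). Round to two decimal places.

-7.33

T̂_A = 0.649(134) + 0.351(98.3) = 121.4693
T̂_B = 0.90(133) + 0.10(91.0) = 128.8000
T̂_A − T̂_B = -7.3307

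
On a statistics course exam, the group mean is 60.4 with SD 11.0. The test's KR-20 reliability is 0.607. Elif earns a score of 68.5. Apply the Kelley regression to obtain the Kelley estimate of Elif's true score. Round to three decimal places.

T̂ = 0.607(68.5) + 0.393(60.4) = 41.5795 + 23.7372 = 65.3167 → 65.317

65.317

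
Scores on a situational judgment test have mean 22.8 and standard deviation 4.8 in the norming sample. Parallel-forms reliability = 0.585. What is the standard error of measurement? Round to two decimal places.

3.09

SEM = SD · √(1 − ρ) = 4.8 × √0.415 = 4.8 × 0.6442 = 3.092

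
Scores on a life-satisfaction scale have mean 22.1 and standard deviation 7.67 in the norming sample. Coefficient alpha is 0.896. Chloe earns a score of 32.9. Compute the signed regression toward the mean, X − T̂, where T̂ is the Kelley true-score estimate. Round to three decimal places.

1.123

T̂ = ρX + (1 − ρ)μ
  = 0.896 × 32.9 + 0.104 × 22.1
  = 29.4784 + 2.2984
  = 31.77680
  ≈ 31.7768
X − T̂ = 32.9 − 31.7768 = 1.1232 → 1.123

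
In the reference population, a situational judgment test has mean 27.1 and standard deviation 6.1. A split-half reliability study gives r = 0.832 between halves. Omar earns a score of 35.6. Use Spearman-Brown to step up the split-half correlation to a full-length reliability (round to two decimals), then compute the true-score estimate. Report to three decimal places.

34.835

Spearman-Brown: ρ = 2r/(1 + r) = 2(0.832)/(1 + 0.832) = 1.6640/1.832 = 0.9083 → 0.91
T̂ = 0.91(35.6) + 0.09(27.1) = 32.396 + 2.439 = 34.8350 → 34.835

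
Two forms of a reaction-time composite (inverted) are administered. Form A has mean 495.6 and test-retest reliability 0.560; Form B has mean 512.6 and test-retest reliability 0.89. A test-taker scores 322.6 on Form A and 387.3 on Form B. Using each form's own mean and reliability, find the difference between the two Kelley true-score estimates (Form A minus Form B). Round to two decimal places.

-2.36

T̂_A = 0.560(322.6) + 0.440(495.6) = 398.7200
T̂_B = 0.89(387.3) + 0.11(512.6) = 401.0830
T̂_A − T̂_B = -2.3630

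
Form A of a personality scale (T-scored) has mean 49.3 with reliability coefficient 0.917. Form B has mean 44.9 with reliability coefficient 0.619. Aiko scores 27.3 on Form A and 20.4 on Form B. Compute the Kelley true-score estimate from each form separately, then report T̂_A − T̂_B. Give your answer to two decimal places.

-0.61

T̂_A = 0.917(27.3) + 0.083(49.3) = 29.1260
T̂_B = 0.619(20.4) + 0.381(44.9) = 29.7345
T̂_A − T̂_B = -0.6085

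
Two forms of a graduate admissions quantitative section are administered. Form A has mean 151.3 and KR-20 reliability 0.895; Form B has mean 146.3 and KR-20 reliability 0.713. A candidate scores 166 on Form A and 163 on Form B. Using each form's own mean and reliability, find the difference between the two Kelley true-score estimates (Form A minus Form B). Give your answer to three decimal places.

6.249

T̂_A = 0.895(166) + 0.105(151.3) = 164.45650
T̂_B = 0.713(163) + 0.287(146.3) = 158.20710
T̂_A − T̂_B = 6.24940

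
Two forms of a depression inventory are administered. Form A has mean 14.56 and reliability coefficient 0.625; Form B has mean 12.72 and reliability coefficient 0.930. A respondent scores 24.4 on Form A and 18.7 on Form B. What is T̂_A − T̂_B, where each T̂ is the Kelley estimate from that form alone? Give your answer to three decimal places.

T̂_A = 0.625(24.4) + 0.375(14.56) = 20.71000
T̂_B = 0.930(18.7) + 0.070(12.72) = 18.28140
T̂_A − T̂_B = 2.42860

2.429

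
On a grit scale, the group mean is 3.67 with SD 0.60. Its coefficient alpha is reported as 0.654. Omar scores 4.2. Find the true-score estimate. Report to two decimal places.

4.02

T̂ = ρX + (1 − ρ)μ
  = 0.654 × 4.2 + 0.346 × 3.67
  = 2.7468 + 1.26982
  = 4.017
  ≈ 4.02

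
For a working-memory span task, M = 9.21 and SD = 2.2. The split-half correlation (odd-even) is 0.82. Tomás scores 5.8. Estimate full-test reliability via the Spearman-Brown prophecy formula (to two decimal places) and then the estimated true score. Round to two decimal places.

6.14

Spearman-Brown: ρ = 2r/(1 + r) = 2(0.82)/(1 + 0.82) = 1.640/1.82 = 0.9011 → 0.90
Kelley's formula gives T̂ = 0.90·5.8 + 0.10·9.21 = 5.220 + 0.9210 = 6.141.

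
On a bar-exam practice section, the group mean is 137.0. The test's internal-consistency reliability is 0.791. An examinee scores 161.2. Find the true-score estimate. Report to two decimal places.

156.14

Weight the observed score by reliability and the mean by (1 − reliability): T̂ = 0.791·161.2 + 0.209·137.0 = 127.5092 + 28.6330 = 156.142.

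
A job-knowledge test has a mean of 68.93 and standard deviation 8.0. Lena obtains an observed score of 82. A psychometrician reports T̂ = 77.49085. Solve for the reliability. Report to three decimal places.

T̂ = ρX + (1 − ρ)μ  ⇒  T̂ − μ = ρ(X − μ)
ρ = (T̂ − μ)/(X − μ) = (77.49085 − 68.93) / (82 − 68.93) = 8.56085 / 13.07 = 0.65500

0.655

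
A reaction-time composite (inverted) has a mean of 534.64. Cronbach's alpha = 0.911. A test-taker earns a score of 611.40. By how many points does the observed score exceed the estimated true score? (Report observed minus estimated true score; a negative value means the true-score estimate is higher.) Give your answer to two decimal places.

6.83

T̂ = 0.911(611.40) + 0.089(534.64) = 556.98540 + 47.58296 = 604.5684 → 604.568
X − T̂ = 611.40 − 604.568 = 6.832 → 6.83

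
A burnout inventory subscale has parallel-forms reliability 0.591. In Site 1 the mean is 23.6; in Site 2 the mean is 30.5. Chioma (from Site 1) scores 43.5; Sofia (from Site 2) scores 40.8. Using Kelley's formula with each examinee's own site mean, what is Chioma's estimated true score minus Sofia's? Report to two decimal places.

T̂_Chioma = 0.591(43.5) + 0.409(23.6) = 35.3609
T̂_Sofia = 0.591(40.8) + 0.409(30.5) = 36.5873
Difference = 35.3609 − 36.5873 = -1.2264

-1.23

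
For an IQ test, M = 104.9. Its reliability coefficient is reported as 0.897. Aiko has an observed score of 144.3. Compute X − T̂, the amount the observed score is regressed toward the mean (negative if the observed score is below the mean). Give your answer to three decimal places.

4.058

T̂ = 0.897(144.3) + 0.103(104.9) = 129.4371 + 10.8047 = 140.24180 → 140.2418
X − T̂ = 144.3 − 140.2418 = 4.0582 → 4.058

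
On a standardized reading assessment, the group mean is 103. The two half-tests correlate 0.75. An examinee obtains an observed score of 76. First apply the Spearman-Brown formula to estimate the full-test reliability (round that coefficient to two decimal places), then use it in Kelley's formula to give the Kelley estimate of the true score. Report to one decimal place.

Spearman-Brown: ρ = 2r/(1 + r) = 2(0.75)/(1 + 0.75) = 1.500/1.75 = 0.8571 → 0.86
T̂ = 0.86(76) + 0.14(103) = 65.36 + 14.42 = 79.78 → 79.8

79.8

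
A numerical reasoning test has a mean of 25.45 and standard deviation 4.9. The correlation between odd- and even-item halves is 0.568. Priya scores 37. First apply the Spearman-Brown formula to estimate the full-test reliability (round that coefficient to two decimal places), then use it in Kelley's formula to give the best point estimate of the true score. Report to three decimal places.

Spearman-Brown: ρ = 2r/(1 + r) = 2(0.568)/(1 + 0.568) = 1.1360/1.568 = 0.7245 → 0.72
Regress the observed score toward the mean by the unreliability: T̂ = 0.72·37 + 0.28·25.45 = 26.64 + 7.1260 = 33.7660.

33.766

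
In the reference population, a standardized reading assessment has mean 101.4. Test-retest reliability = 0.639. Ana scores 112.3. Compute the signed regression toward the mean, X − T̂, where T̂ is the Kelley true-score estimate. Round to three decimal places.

3.935

Kelley's formula gives T̂ = 0.639·112.3 + 0.361·101.4 = 71.7597 + 36.6054 = 108.36510.
X − T̂ = 112.3 − 108.3651 = 3.9349 → 3.935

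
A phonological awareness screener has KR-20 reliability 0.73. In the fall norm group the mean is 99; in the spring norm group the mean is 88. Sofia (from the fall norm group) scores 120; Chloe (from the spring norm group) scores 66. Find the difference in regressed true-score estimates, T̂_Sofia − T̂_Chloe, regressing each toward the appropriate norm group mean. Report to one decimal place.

T̂_Sofia = 0.73(120) + 0.27(99) = 114.330
T̂_Chloe = 0.73(66) + 0.27(88) = 71.940
Difference = 114.330 − 71.940 = 42.390

42.4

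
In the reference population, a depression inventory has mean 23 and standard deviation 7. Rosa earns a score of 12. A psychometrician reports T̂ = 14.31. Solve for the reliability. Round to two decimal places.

0.79

T̂ = ρX + (1 − ρ)μ  ⇒  T̂ − μ = ρ(X − μ)
ρ = (T̂ − μ)/(X − μ) = (14.31 − 23) / (12 − 23) = -8.69 / -11.0 = 0.7900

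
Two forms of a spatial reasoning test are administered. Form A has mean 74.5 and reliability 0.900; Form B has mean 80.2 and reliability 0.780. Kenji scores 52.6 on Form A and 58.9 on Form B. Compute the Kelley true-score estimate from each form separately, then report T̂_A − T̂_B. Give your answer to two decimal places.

T̂_A = 0.900(52.6) + 0.100(74.5) = 54.7900
T̂_B = 0.780(58.9) + 0.220(80.2) = 63.5860
T̂_A − T̂_B = -8.7960

-8.80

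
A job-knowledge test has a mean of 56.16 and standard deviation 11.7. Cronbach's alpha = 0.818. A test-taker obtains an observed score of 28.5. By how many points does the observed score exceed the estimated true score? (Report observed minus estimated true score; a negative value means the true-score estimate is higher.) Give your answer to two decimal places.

-5.03

T̂ = 0.818(28.5) + 0.182(56.16) = 23.3130 + 10.22112 = 33.5341 → 33.534
X − T̂ = 28.5 − 33.534 = -5.034 → -5.03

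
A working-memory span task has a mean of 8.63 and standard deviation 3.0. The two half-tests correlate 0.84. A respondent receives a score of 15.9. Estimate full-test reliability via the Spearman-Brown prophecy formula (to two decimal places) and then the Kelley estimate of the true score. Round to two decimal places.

15.25

Spearman-Brown: ρ = 2r/(1 + r) = 2(0.84)/(1 + 0.84) = 1.680/1.84 = 0.9130 → 0.91
T̂ = ρX + (1 − ρ)μ
  = 0.91 × 15.9 + 0.09 × 8.63
  = 14.469 + 0.7767
  = 15.246
  ≈ 15.25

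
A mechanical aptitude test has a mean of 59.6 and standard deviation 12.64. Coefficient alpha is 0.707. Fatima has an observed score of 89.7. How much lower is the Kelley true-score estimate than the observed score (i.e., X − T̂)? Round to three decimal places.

T̂ = 0.707(89.7) + 0.293(59.6) = 63.4179 + 17.4628 = 80.88070 → 80.8807
X − T̂ = 89.7 − 80.8807 = 8.8193 → 8.819

8.819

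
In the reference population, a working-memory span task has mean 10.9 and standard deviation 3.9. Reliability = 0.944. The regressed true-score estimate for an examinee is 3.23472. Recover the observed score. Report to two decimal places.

T̂ = ρX + (1 − ρ)μ  ⇒  X = (T̂ − (1 − ρ)μ) / ρ
X = (3.23472 − 0.056 × 10.9) / 0.944 = (3.23472 − 0.6104) / 0.944 = 2.62432 / 0.944 = 2.7800

2.78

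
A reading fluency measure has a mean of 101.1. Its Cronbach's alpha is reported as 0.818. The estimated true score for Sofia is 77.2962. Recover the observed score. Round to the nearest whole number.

72

T̂ = ρX + (1 − ρ)μ  ⇒  X = (T̂ − (1 − ρ)μ) / ρ
X = (77.2962 − 0.182 × 101.1) / 0.818 = (77.2962 − 18.4002) / 0.818 = 58.8960 / 0.818 = 72.00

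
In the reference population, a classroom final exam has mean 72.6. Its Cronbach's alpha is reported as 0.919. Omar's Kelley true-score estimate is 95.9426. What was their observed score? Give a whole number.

T̂ = ρX + (1 − ρ)μ  ⇒  X = (T̂ − (1 − ρ)μ) / ρ
X = (95.9426 − 0.081 × 72.6) / 0.919 = (95.9426 − 5.8806) / 0.919 = 90.0620 / 0.919 = 98.00

98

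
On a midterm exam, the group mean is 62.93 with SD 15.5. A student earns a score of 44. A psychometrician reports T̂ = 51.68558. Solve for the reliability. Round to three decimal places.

T̂ = ρX + (1 − ρ)μ  ⇒  T̂ − μ = ρ(X − μ)
ρ = (T̂ − μ)/(X − μ) = (51.68558 − 62.93) / (44 − 62.93) = -11.24442 / -18.93 = 0.59400

0.594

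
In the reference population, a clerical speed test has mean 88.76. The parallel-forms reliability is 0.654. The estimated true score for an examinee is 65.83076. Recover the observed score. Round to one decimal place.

53.7

T̂ = ρX + (1 − ρ)μ  ⇒  X = (T̂ − (1 − ρ)μ) / ρ
X = (65.83076 − 0.346 × 88.76) / 0.654 = (65.83076 − 30.71096) / 0.654 = 35.11980 / 0.654 = 53.700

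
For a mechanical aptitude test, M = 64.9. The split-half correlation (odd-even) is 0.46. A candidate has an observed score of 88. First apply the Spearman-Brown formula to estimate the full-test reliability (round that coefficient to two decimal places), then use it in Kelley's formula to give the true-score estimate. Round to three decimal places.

Spearman-Brown: ρ = 2r/(1 + r) = 2(0.46)/(1 + 0.46) = 0.920/1.46 = 0.6301 → 0.63
T̂ = ρX + (1 − ρ)μ
  = 0.63 × 88 + 0.37 × 64.9
  = 55.44 + 24.013
  = 79.4530
  ≈ 79.453

79.453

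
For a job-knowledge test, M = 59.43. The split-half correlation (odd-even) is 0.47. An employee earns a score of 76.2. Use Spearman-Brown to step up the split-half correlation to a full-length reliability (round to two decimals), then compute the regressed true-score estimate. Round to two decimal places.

70.16

Spearman-Brown: ρ = 2r/(1 + r) = 2(0.47)/(1 + 0.47) = 0.940/1.47 = 0.6395 → 0.64
T̂ = 0.64(76.2) + 0.36(59.43) = 48.768 + 21.3948 = 70.163 → 70.16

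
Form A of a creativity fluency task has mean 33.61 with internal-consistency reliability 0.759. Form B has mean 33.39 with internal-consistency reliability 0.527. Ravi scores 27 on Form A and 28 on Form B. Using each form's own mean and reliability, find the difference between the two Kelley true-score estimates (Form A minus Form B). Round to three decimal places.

T̂_A = 0.759(27) + 0.241(33.61) = 28.59301
T̂_B = 0.527(28) + 0.473(33.39) = 30.54947
T̂_A − T̂_B = -1.95646

-1.956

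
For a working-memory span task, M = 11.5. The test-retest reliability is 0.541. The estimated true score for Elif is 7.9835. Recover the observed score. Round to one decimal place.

T̂ = ρX + (1 − ρ)μ  ⇒  X = (T̂ − (1 − ρ)μ) / ρ
X = (7.9835 − 0.459 × 11.5) / 0.541 = (7.9835 − 5.2785) / 0.541 = 2.7050 / 0.541 = 5.000

5.0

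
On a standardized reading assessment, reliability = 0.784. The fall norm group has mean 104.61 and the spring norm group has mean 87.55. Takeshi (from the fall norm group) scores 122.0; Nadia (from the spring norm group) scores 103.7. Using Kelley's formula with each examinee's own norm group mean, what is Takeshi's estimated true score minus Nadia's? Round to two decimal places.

18.03

T̂_Takeshi = 0.784(122.0) + 0.216(104.61) = 118.2438
T̂_Nadia = 0.784(103.7) + 0.216(87.55) = 100.2116
Difference = 118.2438 − 100.2116 = 18.0322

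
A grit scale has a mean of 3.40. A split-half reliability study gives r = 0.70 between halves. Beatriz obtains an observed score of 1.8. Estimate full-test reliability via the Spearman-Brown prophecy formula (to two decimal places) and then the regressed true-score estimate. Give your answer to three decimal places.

2.088

Spearman-Brown: ρ = 2r/(1 + r) = 2(0.70)/(1 + 0.70) = 1.400/1.70 = 0.8235 → 0.82
Weight the observed score by reliability and the mean by (1 − reliability): T̂ = 0.82·1.8 + 0.18·3.40 = 1.476 + 0.6120 = 2.0880.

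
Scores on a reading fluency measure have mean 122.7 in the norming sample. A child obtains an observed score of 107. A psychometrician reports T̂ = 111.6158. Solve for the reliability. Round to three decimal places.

T̂ = ρX + (1 − ρ)μ  ⇒  T̂ − μ = ρ(X − μ)
ρ = (T̂ − μ)/(X − μ) = (111.6158 − 122.7) / (107 − 122.7) = -11.0842 / -15.7 = 0.70600

0.706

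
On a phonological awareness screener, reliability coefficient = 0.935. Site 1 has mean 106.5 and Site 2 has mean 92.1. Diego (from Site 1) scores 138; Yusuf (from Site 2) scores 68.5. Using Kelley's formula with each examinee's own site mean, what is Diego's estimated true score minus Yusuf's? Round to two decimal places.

65.92

T̂_Diego = 0.935(138) + 0.065(106.5) = 135.9525
T̂_Yusuf = 0.935(68.5) + 0.065(92.1) = 70.0340
Difference = 135.9525 − 70.0340 = 65.9185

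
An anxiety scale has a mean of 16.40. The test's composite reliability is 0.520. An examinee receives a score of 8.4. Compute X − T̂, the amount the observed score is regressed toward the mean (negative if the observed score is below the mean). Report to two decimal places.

-3.84

Kelley's formula gives T̂ = 0.520·8.4 + 0.480·16.40 = 4.3680 + 7.87200 = 12.2400.
X − T̂ = 8.4 − 12.240 = -3.840 → -3.84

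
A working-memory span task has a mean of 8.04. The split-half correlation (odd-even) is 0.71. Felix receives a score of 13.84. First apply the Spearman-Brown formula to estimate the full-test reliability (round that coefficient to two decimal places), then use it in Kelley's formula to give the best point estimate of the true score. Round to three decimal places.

Spearman-Brown: ρ = 2r/(1 + r) = 2(0.71)/(1 + 0.71) = 1.420/1.71 = 0.8304 → 0.83
T̂ = ρX + (1 − ρ)μ
  = 0.83 × 13.84 + 0.17 × 8.04
  = 11.4872 + 1.3668
  = 12.8540
  ≈ 12.854

12.854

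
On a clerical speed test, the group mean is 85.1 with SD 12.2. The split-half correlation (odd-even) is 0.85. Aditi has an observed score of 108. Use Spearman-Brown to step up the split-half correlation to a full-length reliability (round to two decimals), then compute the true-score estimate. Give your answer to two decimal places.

Spearman-Brown: ρ = 2r/(1 + r) = 2(0.85)/(1 + 0.85) = 1.700/1.85 = 0.9189 → 0.92
Weight the observed score by reliability and the mean by (1 − reliability): T̂ = 0.92·108 + 0.08·85.1 = 99.36 + 6.808 = 106.168.

106.17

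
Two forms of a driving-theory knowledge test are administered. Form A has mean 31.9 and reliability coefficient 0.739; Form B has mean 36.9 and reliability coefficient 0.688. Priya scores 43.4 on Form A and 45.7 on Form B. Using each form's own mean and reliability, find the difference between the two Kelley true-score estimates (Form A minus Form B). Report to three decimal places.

T̂_A = 0.739(43.4) + 0.261(31.9) = 40.39850
T̂_B = 0.688(45.7) + 0.312(36.9) = 42.95440
T̂_A − T̂_B = -2.55590

-2.556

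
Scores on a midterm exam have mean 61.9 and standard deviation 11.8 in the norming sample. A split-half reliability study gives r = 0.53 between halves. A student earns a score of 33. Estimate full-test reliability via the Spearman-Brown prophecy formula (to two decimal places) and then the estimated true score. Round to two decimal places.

41.96

Spearman-Brown: ρ = 2r/(1 + r) = 2(0.53)/(1 + 0.53) = 1.060/1.53 = 0.6928 → 0.69
T̂ = ρX + (1 − ρ)μ
  = 0.69 × 33 + 0.31 × 61.9
  = 22.77 + 19.189
  = 41.959
  ≈ 41.96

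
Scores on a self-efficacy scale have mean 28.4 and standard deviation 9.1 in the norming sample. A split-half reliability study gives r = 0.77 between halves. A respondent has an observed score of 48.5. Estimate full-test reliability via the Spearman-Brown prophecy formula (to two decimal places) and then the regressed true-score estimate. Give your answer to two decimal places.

Spearman-Brown: ρ = 2r/(1 + r) = 2(0.77)/(1 + 0.77) = 1.540/1.77 = 0.8701 → 0.87
Kelley's formula gives T̂ = 0.87·48.5 + 0.13·28.4 = 42.195 + 3.692 = 45.887.

45.89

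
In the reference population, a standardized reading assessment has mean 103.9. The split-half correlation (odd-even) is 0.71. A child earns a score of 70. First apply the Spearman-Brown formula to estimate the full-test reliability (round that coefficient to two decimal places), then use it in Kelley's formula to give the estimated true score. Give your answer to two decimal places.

75.76

Spearman-Brown: ρ = 2r/(1 + r) = 2(0.71)/(1 + 0.71) = 1.420/1.71 = 0.8304 → 0.83
T̂ = ρX + (1 − ρ)μ
  = 0.83 × 70 + 0.17 × 103.9
  = 58.10 + 17.663
  = 75.763
  ≈ 75.76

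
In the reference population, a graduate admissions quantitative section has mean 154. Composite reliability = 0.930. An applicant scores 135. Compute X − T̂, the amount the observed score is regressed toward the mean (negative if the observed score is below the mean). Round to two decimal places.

-1.33

T̂ = 0.930(135) + 0.070(154) = 125.550 + 10.780 = 136.3300 → 136.330
X − T̂ = 135 − 136.330 = -1.330 → -1.33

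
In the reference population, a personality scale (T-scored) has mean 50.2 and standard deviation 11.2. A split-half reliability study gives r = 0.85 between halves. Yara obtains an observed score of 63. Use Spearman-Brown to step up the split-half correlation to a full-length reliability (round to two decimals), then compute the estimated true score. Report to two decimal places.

61.98

Spearman-Brown: ρ = 2r/(1 + r) = 2(0.85)/(1 + 0.85) = 1.700/1.85 = 0.9189 → 0.92
T̂ = ρX + (1 − ρ)μ
  = 0.92 × 63 + 0.08 × 50.2
  = 57.96 + 4.016
  = 61.976
  ≈ 61.98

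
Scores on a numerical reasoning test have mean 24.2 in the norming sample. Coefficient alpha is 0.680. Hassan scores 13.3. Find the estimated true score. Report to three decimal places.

16.788

Regress the observed score toward the mean by the unreliability: T̂ = 0.680·13.3 + 0.320·24.2 = 9.0440 + 7.7440 = 16.7880.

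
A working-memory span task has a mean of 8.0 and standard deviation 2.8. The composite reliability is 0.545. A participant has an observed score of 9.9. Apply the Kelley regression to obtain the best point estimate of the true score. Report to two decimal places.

T̂ = ρX + (1 − ρ)μ
  = 0.545 × 9.9 + 0.455 × 8.0
  = 5.3955 + 3.6400
  = 9.036
  ≈ 9.04

9.04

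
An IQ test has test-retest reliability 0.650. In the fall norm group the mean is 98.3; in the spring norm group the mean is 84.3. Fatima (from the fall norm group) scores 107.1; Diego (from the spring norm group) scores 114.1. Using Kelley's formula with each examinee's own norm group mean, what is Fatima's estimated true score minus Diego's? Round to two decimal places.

0.35

T̂_Fatima = 0.650(107.1) + 0.350(98.3) = 104.0200
T̂_Diego = 0.650(114.1) + 0.350(84.3) = 103.6700
Difference = 104.0200 − 103.6700 = 0.3500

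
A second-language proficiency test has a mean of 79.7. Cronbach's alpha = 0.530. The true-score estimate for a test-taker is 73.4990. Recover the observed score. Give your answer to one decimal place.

68.0

T̂ = ρX + (1 − ρ)μ  ⇒  X = (T̂ − (1 − ρ)μ) / ρ
X = (73.4990 − 0.470 × 79.7) / 0.530 = (73.4990 − 37.4590) / 0.530 = 36.0400 / 0.530 = 68.000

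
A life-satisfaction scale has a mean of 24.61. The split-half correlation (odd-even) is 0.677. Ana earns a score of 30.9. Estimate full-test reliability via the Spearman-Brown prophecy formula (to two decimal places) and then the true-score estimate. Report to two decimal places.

29.70

Spearman-Brown: ρ = 2r/(1 + r) = 2(0.677)/(1 + 0.677) = 1.3540/1.677 = 0.8074 → 0.81
T̂ = 0.81(30.9) + 0.19(24.61) = 25.029 + 4.6759 = 29.705 → 29.70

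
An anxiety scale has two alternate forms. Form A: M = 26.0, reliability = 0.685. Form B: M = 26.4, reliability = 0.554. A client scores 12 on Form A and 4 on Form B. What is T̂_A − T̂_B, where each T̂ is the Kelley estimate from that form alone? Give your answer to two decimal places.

2.42

T̂_A = 0.685(12) + 0.315(26.0) = 16.4100
T̂_B = 0.554(4) + 0.446(26.4) = 13.9904
T̂_A − T̂_B = 2.4196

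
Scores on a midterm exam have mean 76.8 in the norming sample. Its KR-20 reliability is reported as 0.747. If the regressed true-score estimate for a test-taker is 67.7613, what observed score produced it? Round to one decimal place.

T̂ = ρX + (1 − ρ)μ  ⇒  X = (T̂ − (1 − ρ)μ) / ρ
X = (67.7613 − 0.253 × 76.8) / 0.747 = (67.7613 − 19.4304) / 0.747 = 48.3309 / 0.747 = 64.700

64.7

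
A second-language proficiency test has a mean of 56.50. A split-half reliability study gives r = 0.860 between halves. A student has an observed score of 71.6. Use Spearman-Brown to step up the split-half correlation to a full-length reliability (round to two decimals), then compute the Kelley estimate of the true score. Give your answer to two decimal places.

Spearman-Brown: ρ = 2r/(1 + r) = 2(0.860)/(1 + 0.860) = 1.7200/1.860 = 0.9247 → 0.92
T̂ = 0.92(71.6) + 0.08(56.50) = 65.872 + 4.5200 = 70.392 → 70.39

70.39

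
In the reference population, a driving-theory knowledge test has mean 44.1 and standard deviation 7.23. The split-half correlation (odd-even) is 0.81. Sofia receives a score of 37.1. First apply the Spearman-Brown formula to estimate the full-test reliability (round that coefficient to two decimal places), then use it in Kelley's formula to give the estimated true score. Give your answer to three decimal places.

37.800

Spearman-Brown: ρ = 2r/(1 + r) = 2(0.81)/(1 + 0.81) = 1.620/1.81 = 0.8950 → 0.90
T̂ = ρX + (1 − ρ)μ
  = 0.90 × 37.1 + 0.10 × 44.1
  = 33.390 + 4.410
  = 37.8000
  ≈ 37.800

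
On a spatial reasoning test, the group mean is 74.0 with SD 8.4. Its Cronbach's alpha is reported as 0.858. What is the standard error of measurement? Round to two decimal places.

3.17

SEM = SD · √(1 − ρ) = 8.4 × √0.142 = 8.4 × 0.3768 = 3.165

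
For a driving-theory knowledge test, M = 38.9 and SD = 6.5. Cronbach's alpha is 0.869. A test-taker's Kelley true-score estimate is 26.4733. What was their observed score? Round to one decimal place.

24.6

T̂ = ρX + (1 − ρ)μ  ⇒  X = (T̂ − (1 − ρ)μ) / ρ
X = (26.4733 − 0.131 × 38.9) / 0.869 = (26.4733 − 5.0959) / 0.869 = 21.3774 / 0.869 = 24.600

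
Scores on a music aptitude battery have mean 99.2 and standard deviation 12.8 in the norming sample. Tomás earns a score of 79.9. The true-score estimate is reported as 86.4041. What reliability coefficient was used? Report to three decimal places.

0.663

T̂ = ρX + (1 − ρ)μ  ⇒  T̂ − μ = ρ(X − μ)
ρ = (T̂ − μ)/(X − μ) = (86.4041 − 99.2) / (79.9 − 99.2) = -12.7959 / -19.3 = 0.66300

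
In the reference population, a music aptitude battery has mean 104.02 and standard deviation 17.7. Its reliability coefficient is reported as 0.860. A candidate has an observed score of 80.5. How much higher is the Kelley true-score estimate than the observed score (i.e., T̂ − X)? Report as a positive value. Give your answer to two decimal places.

3.29

Weight the observed score by reliability and the mean by (1 − reliability): T̂ = 0.860·80.5 + 0.140·104.02 = 69.2300 + 14.56280 = 83.7928.
T̂ − X = 83.793 − 80.5 = 3.293 → 3.29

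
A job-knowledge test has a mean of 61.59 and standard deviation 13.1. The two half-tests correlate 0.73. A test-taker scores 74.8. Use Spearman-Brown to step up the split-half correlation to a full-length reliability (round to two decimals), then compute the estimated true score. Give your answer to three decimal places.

Spearman-Brown: ρ = 2r/(1 + r) = 2(0.73)/(1 + 0.73) = 1.460/1.73 = 0.8439 → 0.84
T̂ = ρX + (1 − ρ)μ
  = 0.84 × 74.8 + 0.16 × 61.59
  = 62.832 + 9.8544
  = 72.6864
  ≈ 72.686

72.686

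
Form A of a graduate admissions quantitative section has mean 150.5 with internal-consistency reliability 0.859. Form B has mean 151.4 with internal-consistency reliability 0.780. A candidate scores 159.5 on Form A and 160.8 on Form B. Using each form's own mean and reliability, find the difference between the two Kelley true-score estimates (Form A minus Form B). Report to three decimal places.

T̂_A = 0.859(159.5) + 0.141(150.5) = 158.23100
T̂_B = 0.780(160.8) + 0.220(151.4) = 158.73200
T̂_A − T̂_B = -0.50100

-0.501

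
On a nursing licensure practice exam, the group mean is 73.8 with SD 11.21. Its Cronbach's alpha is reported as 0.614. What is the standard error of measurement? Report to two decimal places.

6.96

SEM = SD · √(1 − ρ) = 11.21 × √0.386 = 11.21 × 0.6213 = 6.965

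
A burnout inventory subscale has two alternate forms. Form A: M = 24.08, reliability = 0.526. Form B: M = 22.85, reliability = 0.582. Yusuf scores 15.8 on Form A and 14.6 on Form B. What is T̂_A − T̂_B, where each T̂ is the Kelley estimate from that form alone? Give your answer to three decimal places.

T̂_A = 0.526(15.8) + 0.474(24.08) = 19.72472
T̂_B = 0.582(14.6) + 0.418(22.85) = 18.04850
T̂_A − T̂_B = 1.67622

1.676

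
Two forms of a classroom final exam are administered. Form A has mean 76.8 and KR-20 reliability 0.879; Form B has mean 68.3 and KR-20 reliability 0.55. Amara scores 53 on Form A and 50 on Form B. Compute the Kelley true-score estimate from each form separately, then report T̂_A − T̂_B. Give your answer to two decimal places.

-2.36

T̂_A = 0.879(53) + 0.121(76.8) = 55.8798
T̂_B = 0.55(50) + 0.45(68.3) = 58.2350
T̂_A − T̂_B = -2.3552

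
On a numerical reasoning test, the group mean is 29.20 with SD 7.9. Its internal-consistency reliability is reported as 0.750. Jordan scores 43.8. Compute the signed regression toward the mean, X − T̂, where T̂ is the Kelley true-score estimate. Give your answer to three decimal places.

T̂ = ρX + (1 − ρ)μ
  = 0.750 × 43.8 + 0.250 × 29.20
  = 32.8500 + 7.30000
  = 40.15000
  ≈ 40.1500
X − T̂ = 43.8 − 40.1500 = 3.6500 → 3.650

3.650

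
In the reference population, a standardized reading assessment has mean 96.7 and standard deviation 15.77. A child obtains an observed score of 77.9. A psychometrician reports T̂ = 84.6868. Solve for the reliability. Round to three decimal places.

0.639

T̂ = ρX + (1 − ρ)μ  ⇒  T̂ − μ = ρ(X − μ)
ρ = (T̂ − μ)/(X − μ) = (84.6868 − 96.7) / (77.9 − 96.7) = -12.0132 / -18.8 = 0.63900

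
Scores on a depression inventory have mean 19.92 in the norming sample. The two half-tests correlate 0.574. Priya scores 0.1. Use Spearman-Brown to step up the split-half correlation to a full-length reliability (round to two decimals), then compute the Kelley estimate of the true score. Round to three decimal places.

5.451

Spearman-Brown: ρ = 2r/(1 + r) = 2(0.574)/(1 + 0.574) = 1.1480/1.574 = 0.7294 → 0.73
T̂ = ρX + (1 − ρ)μ
  = 0.73 × 0.1 + 0.27 × 19.92
  = 0.073 + 5.3784
  = 5.4514
  ≈ 5.451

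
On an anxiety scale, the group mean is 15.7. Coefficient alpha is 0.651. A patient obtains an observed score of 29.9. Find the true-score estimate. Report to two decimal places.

T̂ = 0.651(29.9) + 0.349(15.7) = 19.4649 + 5.4793 = 24.944 → 24.94

24.94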